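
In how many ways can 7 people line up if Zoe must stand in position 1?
Fix one position: (7-1)! = 720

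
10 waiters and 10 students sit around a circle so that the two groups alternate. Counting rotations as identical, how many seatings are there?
Fix one of the waiters: (10-1)! ways for the remaining waiters, × 10! ways for the students = 362880 × 3628800 = 1316818944000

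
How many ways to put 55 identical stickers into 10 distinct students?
C(55+10-1, 10-1) = C(64, 9) = 27540584512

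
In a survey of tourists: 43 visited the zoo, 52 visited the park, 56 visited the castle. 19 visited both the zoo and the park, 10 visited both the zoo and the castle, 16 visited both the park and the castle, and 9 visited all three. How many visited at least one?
|A∪B∪C| = 43+52+56-19-10-16+9 = 115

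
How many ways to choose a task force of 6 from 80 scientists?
C(80,6) = 80!/(6!×74!) = 300500200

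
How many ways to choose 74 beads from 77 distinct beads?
C(77,74) = 77!/(74!×3!) = 73150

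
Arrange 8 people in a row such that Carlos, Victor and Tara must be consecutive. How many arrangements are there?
Treat the 3 as one block: (8-3+1)! × 3! = 720 × 6 = 4320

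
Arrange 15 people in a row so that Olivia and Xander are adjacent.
Treat as block: (15-1)! × 2! = 87178291200 × 2 = 174356582400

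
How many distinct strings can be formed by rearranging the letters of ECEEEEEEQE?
10! / (8! × 1! × 1!) = 90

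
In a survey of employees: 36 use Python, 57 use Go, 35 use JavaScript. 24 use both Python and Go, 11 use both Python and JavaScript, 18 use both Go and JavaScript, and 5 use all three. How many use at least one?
|A∪B∪C| = 36+57+35-24-11-18+5 = 80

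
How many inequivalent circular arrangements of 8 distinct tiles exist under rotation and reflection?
(8-1)!/2 = 5040/2 = 2520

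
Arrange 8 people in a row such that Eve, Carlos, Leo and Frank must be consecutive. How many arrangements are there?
Treat the 4 as one block: (8-4+1)! × 4! = 120 × 24 = 2880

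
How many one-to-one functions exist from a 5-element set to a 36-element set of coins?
P(36,5) = 36!/(36-5)! = 45239040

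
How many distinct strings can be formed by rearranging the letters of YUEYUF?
6! / (1! × 1! × 2! × 2!) = 180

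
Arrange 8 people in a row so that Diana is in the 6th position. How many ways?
Fix one position: (8-1)! = 5040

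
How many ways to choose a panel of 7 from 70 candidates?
C(70,7) = 70!/(7!×63!) = 1198774720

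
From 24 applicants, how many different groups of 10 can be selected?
C(24,10) = 24!/(10!×14!) = 1961256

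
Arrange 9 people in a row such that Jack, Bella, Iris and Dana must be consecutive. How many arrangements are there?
Treat the 4 as one block: (9-4+1)! × 4! = 720 × 24 = 17280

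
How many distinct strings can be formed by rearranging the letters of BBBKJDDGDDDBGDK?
15! / (2! × 2! × 6! × 1! × 4!) = 18918900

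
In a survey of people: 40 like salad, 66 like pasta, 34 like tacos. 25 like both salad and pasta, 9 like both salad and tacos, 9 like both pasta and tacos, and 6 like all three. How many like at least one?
|A∪B∪C| = 40+66+34-25-9-9+6 = 103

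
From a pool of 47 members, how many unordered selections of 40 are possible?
C(47,40) = 47!/(40!×7!) = 62891499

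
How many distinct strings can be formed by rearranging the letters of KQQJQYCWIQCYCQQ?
15! / (1! × 1! × 2! × 6! × 1! × 3! × 1!) = 151351200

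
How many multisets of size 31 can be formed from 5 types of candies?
C(31+5-1, 5-1) = C(35, 4) = 52360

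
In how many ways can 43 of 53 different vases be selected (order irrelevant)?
C(53,43) = 53!/(43!×10!) = 19499099620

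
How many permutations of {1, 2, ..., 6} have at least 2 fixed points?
Exactly j fixed points: C(6,j)·!(6-j); sum over j ≥ 2 (derangement numbers via !m = (m-1)·(!(m-1) + !(m-2)): !0..!4 = 1, 0, 1, 2, 9). Σ_{j=2}^{6} C(6,j)·!(6-j) = C(6,2)·!4 + C(6,3)·!3 + C(6,4)·!2 + C(6,5)·!1 + C(6,6)·!0 = 15·9 + 20·2 + 15·1 + 6·0 + 1·1 = 191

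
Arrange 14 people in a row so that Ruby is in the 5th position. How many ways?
Fix one position: (14-1)! = 6227020800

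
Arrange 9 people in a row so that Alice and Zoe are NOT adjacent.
Total - adjacent = 9! - (9-1)!×2 = 362880 - 80640 = 282240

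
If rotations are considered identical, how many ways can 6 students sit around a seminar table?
Circular: fix one position, arrange the rest. (6-1)! = 120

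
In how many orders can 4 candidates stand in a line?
4! = 24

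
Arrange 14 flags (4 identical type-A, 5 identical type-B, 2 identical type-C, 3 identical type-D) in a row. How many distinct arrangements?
14! / (4! × 5! × 2! × 3!) = 2522520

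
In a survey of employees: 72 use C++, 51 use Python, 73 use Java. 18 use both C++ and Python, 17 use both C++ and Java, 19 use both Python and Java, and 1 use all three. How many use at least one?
|A∪B∪C| = 72+51+73-18-17-19+1 = 143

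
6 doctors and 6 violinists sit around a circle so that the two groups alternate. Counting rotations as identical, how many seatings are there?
Fix one of the doctors: (6-1)! ways for the remaining doctors, × 6! ways for the violinists = 120 × 720 = 86400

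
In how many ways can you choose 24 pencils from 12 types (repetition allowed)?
C(24+12-1, 12-1) = C(35, 11) = 417225900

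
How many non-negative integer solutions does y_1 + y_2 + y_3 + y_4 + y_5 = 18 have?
C(18+5-1, 5-1) = C(22, 4) = 7315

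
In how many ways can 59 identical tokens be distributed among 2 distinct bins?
C(59+2-1, 2-1) = C(60, 1) = 60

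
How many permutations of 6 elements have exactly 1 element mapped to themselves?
Choose the 1 fixed point C(6,1) = 6, derange the rest: !5 = Σ_{j=0}^{5} (-1)^j·5!/j! = 120 - 120 + 60 - 20 + 5 - 1 = 44. Product = 6 × 44 = 264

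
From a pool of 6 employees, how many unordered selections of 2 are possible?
C(6,2) = 6!/(2!×4!) = 15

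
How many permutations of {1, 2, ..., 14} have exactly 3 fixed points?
Choose the 3 fixed points C(14,3) = 364, derange the rest: !11 = Σ_{j=0}^{11} (-1)^j·11!/j! = 39916800 - 39916800 + 19958400 - 6652800 + 1663200 - 332640 + 55440 - 7920 + 990 - 110 + 11 - 1 = 14684570. Product = 364 × 14684570 = 5345183480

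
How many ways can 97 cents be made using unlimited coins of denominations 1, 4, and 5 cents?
Coefficient of x^97 in 1/(1-x^1) · 1/(1-x^4) · 1/(1-x^5). Case on j = number of 5-cent coins (j = 0..19); remainder r = 97 - 5j is made from {1,4} in ⌊r/4⌋+1 ways. r = 97, 92, 87, 82, 77, 72, 67, 62, 57, 52, 47, 42, 37, 32, 27, 22, 17, 12, 7, 2 → 25 + 24 + 22 + 21 + 20 + 19 + 17 + 16 + 15 + 14 + 12 + 11 + 10 + 9 + 7 + 6 + 5 + 4 + 2 + 1 = 260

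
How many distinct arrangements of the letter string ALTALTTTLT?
10! / (2! × 3! × 5!) = 2520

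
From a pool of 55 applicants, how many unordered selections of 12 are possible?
C(55,12) = 55!/(12!×43!) = 438729741450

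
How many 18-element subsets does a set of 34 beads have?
C(34,18) = 34!/(18!×16!) = 2203961430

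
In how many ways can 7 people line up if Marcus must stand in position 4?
Fix one position: (7-1)! = 720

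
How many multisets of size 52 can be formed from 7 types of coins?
C(52+7-1, 7-1) = C(58, 6) = 40475358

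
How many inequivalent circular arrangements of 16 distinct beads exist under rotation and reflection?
(16-1)!/2 = 1307674368000/2 = 653837184000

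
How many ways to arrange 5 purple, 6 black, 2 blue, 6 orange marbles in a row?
19! / (5! × 6! × 2! × 6!) = 977728752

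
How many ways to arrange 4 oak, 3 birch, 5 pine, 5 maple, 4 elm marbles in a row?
21! / (4! × 3! × 5! × 5! × 4!) = 1026615189600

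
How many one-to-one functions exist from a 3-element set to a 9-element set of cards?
P(9,3) = 9!/(9-3)! = 504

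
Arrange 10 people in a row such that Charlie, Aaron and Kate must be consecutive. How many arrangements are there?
Treat the 3 as one block: (10-3+1)! × 3! = 40320 × 6 = 241920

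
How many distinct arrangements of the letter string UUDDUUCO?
8! / (1! × 2! × 4! × 1!) = 840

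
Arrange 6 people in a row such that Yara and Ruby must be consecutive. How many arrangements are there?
Treat the 2 as one block: (6-2+1)! × 2! = 120 × 2 = 240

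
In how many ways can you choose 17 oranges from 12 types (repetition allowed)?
C(17+12-1, 12-1) = C(28, 11) = 21474180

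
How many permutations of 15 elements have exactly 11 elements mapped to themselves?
Choose the 11 fixed points C(15,11) = 1365, derange the rest: !4 = Σ_{j=0}^{4} (-1)^j·4!/j! = 24 - 24 + 12 - 4 + 1 = 9. Product = 1365 × 9 = 12285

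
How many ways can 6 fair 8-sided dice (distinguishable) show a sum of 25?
Coefficient of x^25 in (x + x² + ... + x^8)^6. By inclusion-exclusion on dice exceeding 8: Σ_j (-1)^j C(6,j)·C(25-1-8j, 5) = C(6,0)·C(24,5) - C(6,1)·C(16,5) + C(6,2)·C(8,5) = 1·42504 - 6·4368 + 15·56 = 17136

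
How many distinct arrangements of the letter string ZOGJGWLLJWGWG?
13! / (1! × 3! × 4! × 1! × 2! × 2!) = 10810800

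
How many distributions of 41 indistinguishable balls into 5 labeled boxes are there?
C(41+5-1, 5-1) = C(45, 4) = 148995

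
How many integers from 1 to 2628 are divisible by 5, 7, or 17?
⌊2628/5⌋+⌊2628/7⌋+⌊2628/17⌋ - ⌊2628/35⌋-⌊2628/85⌋-⌊2628/119⌋ + ⌊2628/595⌋ = 525+375+154 - 75-30-22 + 4 = 931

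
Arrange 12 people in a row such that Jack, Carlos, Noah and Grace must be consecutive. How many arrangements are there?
Treat the 4 as one block: (12-4+1)! × 4! = 362880 × 24 = 8709120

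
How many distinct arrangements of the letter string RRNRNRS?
7! / (1! × 2! × 4!) = 105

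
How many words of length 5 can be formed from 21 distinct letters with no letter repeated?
P(21,5) = 21!/(21-5)! = 2441880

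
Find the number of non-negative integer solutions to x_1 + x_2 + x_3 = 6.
C(6+3-1, 3-1) = C(8, 2) = 28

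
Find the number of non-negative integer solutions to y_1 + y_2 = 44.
C(44+2-1, 2-1) = C(45, 1) = 45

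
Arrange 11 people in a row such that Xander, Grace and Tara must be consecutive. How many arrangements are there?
Treat the 3 as one block: (11-3+1)! × 3! = 362880 × 6 = 2177280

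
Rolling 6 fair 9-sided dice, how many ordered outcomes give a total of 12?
Coefficient of x^12 in (x + x² + ... + x^9)^6. By inclusion-exclusion on dice exceeding 9: Σ_j (-1)^j C(6,j)·C(12-1-9j, 5) = C(6,0)·C(11,5) = 1·462 = 462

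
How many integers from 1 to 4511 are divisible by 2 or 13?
⌊4511/2⌋ + ⌊4511/13⌋ - ⌊4511/26⌋ = 2255 + 347 - 173 = 2429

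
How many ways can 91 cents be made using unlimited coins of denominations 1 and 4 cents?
Coefficient of x^91 in 1/(1-x^1) · 1/(1-x^4). Use j coins of 4 for j = 0..⌊91/4⌋ = 22, the rest in 1s: 22 + 1 = 23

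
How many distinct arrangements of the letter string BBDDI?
5! / (1! × 2! × 2!) = 30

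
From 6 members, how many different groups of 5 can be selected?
C(6,5) = 6!/(5!×1!) = 6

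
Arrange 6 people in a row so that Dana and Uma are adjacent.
Treat as block: (6-1)! × 2! = 120 × 2 = 240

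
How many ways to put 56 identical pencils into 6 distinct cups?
C(56+6-1, 6-1) = C(61, 5) = 5949147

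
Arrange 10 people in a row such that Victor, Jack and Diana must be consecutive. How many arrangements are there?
Treat the 3 as one block: (10-3+1)! × 3! = 40320 × 6 = 241920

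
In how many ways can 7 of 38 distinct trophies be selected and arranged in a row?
P(38,7) = 38!/(38-7)! = 63606090240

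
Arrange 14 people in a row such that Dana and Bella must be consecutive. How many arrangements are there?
Treat the 2 as one block: (14-2+1)! × 2! = 6227020800 × 2 = 12454041600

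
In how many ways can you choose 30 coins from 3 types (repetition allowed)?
C(30+3-1, 3-1) = C(32, 2) = 496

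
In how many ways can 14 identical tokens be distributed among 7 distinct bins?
C(14+7-1, 7-1) = C(20, 6) = 38760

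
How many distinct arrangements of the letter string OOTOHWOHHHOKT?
13! / (5! × 1! × 4! × 2! × 1!) = 1081080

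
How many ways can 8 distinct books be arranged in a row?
8! = 40320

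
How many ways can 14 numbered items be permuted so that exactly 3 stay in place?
Choose the 3 fixed points C(14,3) = 364, derange the rest: !11 = Σ_{j=0}^{11} (-1)^j·11!/j! = 39916800 - 39916800 + 19958400 - 6652800 + 1663200 - 332640 + 55440 - 7920 + 990 - 110 + 11 - 1 = 14684570. Product = 364 × 14684570 = 5345183480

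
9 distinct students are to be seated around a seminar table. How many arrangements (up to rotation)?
Circular: fix one position, arrange the rest. (9-1)! = 40320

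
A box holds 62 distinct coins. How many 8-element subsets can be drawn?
C(62,8) = 62!/(8!×54!) = 3381098545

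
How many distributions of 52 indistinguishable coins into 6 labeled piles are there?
C(52+6-1, 6-1) = C(57, 5) = 4187106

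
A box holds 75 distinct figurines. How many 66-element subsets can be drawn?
C(75,66) = 75!/(66!×9!) = 125595622175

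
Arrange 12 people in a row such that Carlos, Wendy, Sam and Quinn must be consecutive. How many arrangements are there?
Treat the 4 as one block: (12-4+1)! × 4! = 362880 × 24 = 8709120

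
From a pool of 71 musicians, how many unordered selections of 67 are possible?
C(71,67) = 71!/(67!×4!) = 971635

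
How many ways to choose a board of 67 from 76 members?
C(76,67) = 76!/(67!×9!) = 142466675900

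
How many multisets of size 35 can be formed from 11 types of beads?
C(35+11-1, 11-1) = C(45, 10) = 3190187286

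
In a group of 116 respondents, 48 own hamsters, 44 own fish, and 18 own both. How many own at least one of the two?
|A∪B| = |A| + |B| - |A∩B| = 48 + 44 - 18 = 74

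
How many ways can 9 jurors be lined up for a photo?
9! = 362880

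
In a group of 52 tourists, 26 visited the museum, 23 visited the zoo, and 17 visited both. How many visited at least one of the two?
|A∪B| = |A| + |B| - |A∩B| = 26 + 23 - 17 = 32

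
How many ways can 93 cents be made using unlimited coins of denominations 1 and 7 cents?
Coefficient of x^93 in 1/(1-x^1) · 1/(1-x^7). Use j coins of 7 for j = 0..⌊93/7⌋ = 13, the rest in 1s: 13 + 1 = 14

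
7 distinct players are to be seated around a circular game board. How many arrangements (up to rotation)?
Circular: fix one position, arrange the rest. (7-1)! = 720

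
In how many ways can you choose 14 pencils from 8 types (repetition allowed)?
C(14+8-1, 8-1) = C(21, 7) = 116280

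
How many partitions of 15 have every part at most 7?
Let r_j(i) = number of partitions of i into parts ≤ j, for i = 0..15. r_1(i) = 1 for all i; r_j(i) = r_{j-1}(i) + r_j(i-j). Rows j = 2..7: ≤2: 1 1 2 2 3 3 4 4 5 5 6 6 7 7 8 8; ≤3: 1 1 2 3 4 5 7 8 10 12 14 16 19 21 24 27; ≤4: 1 1 2 3 5 6 9 11 15 18 23 27 34 39 47 54; ≤5: 1 1 2 3 5 7 10 13 18 23 30 37 47 57 70 84; ≤6: 1 1 2 3 5 7 11 14 20 26 35 44 58 71 90 110; ≤7: 1 1 2 3 5 7 11 15 21 28 38 49 65 82 105 131. r_7(15) = 131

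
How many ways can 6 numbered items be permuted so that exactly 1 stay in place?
Choose the 1 fixed point C(6,1) = 6, derange the rest: !5 = Σ_{j=0}^{5} (-1)^j·5!/j! = 120 - 120 + 60 - 20 + 5 - 1 = 44. Product = 6 × 44 = 264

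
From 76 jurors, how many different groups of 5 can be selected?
C(76,5) = 76!/(5!×71!) = 18474840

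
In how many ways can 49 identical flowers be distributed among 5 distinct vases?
C(49+5-1, 5-1) = C(53, 4) = 292825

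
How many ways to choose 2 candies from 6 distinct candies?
C(6,2) = 6!/(2!×4!) = 15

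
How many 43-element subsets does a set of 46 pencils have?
C(46,43) = 46!/(43!×3!) = 15180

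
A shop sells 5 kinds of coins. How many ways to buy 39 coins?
C(39+5-1, 5-1) = C(43, 4) = 123410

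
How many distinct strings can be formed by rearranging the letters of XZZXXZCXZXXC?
12! / (4! × 2! × 6!) = 13860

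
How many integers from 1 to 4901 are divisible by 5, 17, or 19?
⌊4901/5⌋+⌊4901/17⌋+⌊4901/19⌋ - ⌊4901/85⌋-⌊4901/95⌋-⌊4901/323⌋ + ⌊4901/1615⌋ = 980+288+257 - 57-51-15 + 3 = 1405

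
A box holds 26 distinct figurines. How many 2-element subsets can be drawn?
C(26,2) = 26!/(2!×24!) = 325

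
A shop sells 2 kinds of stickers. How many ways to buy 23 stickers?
C(23+2-1, 2-1) = C(24, 1) = 24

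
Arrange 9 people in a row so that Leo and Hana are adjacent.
Treat as block: (9-1)! × 2! = 40320 × 2 = 80640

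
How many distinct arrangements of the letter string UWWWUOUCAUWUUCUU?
16! / (4! × 2! × 1! × 1! × 8!) = 10810800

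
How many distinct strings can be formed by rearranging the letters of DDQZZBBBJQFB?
12! / (1! × 2! × 1! × 4! × 2! × 2!) = 2494800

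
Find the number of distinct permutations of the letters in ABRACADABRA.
11! / (5! × 2! × 2! × 1! × 1!) = 83160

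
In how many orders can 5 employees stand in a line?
5! = 120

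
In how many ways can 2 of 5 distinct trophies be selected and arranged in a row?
P(5,2) = 5!/(5-2)! = 20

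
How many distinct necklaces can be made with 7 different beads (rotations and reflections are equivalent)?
(7-1)!/2 = 720/2 = 360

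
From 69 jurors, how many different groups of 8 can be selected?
C(69,8) = 69!/(8!×61!) = 8361453672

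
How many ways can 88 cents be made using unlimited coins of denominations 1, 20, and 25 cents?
Coefficient of x^88 in 1/(1-x^1) · 1/(1-x^20) · 1/(1-x^25). Case on j = number of 25-cent coins (j = 0..3); remainder r = 88 - 25j is made from {1,20} in ⌊r/20⌋+1 ways. r = 88, 63, 38, 13 → 5 + 4 + 2 + 1 = 12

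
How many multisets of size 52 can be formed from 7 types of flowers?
C(52+7-1, 7-1) = C(58, 6) = 40475358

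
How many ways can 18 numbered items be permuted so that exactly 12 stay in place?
Choose the 12 fixed points C(18,12) = 18564, derange the rest: !6 = Σ_{j=0}^{6} (-1)^j·6!/j! = 720 - 720 + 360 - 120 + 30 - 6 + 1 = 265. Product = 18564 × 265 = 4919460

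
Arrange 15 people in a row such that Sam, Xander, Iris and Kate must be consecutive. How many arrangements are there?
Treat the 4 as one block: (15-4+1)! × 4! = 479001600 × 24 = 11496038400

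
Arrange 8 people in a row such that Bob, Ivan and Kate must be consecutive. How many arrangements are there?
Treat the 3 as one block: (8-3+1)! × 3! = 720 × 6 = 4320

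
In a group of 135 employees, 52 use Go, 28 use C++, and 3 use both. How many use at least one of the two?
|A∪B| = |A| + |B| - |A∩B| = 52 + 28 - 3 = 77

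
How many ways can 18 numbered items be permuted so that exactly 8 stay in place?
Choose the 8 fixed points C(18,8) = 43758, derange the rest: !10 = Σ_{j=0}^{10} (-1)^j·10!/j! = 3628800 - 3628800 + 1814400 - 604800 + 151200 - 30240 + 5040 - 720 + 90 - 10 + 1 = 1334961. Product = 43758 × 1334961 = 58415223438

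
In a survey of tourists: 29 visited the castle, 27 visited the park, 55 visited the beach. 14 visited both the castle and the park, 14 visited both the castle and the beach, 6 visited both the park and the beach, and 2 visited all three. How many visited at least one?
|A∪B∪C| = 29+27+55-14-14-6+2 = 79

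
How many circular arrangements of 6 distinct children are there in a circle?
Circular: fix one position, arrange the rest. (6-1)! = 120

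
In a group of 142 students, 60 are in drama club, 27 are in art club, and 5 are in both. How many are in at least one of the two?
|A∪B| = |A| + |B| - |A∩B| = 60 + 27 - 5 = 82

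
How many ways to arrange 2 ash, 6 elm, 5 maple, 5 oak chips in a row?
18! / (2! × 6! × 5! × 5!) = 308756448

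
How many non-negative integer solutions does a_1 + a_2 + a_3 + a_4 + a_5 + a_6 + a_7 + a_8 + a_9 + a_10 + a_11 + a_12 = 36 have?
C(36+12-1, 12-1) = C(47, 11) = 17417133617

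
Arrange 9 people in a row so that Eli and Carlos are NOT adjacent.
Total - adjacent = 9! - (9-1)!×2 = 362880 - 80640 = 282240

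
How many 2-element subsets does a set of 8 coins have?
C(8,2) = 8!/(2!×6!) = 28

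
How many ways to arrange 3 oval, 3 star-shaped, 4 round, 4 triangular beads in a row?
14! / (3! × 3! × 4! × 4!) = 4204200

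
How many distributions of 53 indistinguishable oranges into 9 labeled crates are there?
C(53+9-1, 9-1) = C(61, 8) = 2944827765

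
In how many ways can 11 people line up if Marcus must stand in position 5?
Fix one position: (11-1)! = 3628800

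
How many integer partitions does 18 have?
Pentagonal recurrence p(n) = p(n-1) + p(n-2) - p(n-5) - p(n-7) + p(n-12) + p(n-15) - ... gives p(0..17) = 1, 1, 2, 3, 5, 7, 11, 15, 22, 30, 42, 56, 77, 101, 135, 176, 231, 297. p(18) = p(17) + p(16) - p(13) - p(11) + p(6) + p(3) = 297 + 231 - 101 - 56 + 11 + 3 = 385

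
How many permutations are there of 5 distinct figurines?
5! = 120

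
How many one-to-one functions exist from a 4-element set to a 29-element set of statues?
P(29,4) = 29!/(29-4)! = 570024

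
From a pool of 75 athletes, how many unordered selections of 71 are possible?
C(75,71) = 75!/(71!×4!) = 1215450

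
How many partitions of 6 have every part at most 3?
Let r_j(i) = number of partitions of i into parts ≤ j, for i = 0..6. r_1(i) = 1 for all i; r_j(i) = r_{j-1}(i) + r_j(i-j). Rows j = 2..3: ≤2: 1 1 2 2 3 3 4; ≤3: 1 1 2 3 4 5 7. r_3(6) = 7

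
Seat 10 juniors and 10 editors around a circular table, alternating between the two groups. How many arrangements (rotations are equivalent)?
Fix one of the juniors: (10-1)! ways for the remaining juniors, × 10! ways for the editors = 362880 × 3628800 = 1316818944000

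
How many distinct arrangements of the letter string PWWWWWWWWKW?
11! / (9! × 1! × 1!) = 110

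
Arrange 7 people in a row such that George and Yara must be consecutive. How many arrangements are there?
Treat the 2 as one block: (7-2+1)! × 2! = 720 × 2 = 1440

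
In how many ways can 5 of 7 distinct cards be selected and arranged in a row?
P(7,5) = 7!/(7-5)! = 2520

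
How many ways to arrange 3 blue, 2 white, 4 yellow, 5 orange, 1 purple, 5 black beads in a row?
20! / (3! × 2! × 4! × 5! × 1! × 5!) = 586637251200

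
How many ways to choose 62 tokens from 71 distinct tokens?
C(71,62) = 71!/(62!×9!) = 74473879480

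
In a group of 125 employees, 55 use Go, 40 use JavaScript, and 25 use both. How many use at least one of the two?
|A∪B| = |A| + |B| - |A∩B| = 55 + 40 - 25 = 70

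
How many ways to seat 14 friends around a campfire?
Circular: fix one position, arrange the rest. (14-1)! = 6227020800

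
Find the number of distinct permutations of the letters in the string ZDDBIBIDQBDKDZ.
14! / (1! × 2! × 3! × 5! × 2! × 1!) = 30270240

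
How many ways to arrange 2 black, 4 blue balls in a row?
6! / (2! × 4!) = 15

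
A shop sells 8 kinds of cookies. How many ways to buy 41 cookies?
C(41+8-1, 8-1) = C(48, 7) = 73629072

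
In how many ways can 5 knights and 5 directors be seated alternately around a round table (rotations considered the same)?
Fix one of the knights: (5-1)! ways for the remaining knights, × 5! ways for the directors = 24 × 120 = 2880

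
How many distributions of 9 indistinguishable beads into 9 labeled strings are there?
C(9+9-1, 9-1) = C(17, 8) = 24310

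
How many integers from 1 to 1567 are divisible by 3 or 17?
⌊1567/3⌋ + ⌊1567/17⌋ - ⌊1567/51⌋ = 522 + 92 - 30 = 584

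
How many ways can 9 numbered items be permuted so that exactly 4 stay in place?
Choose the 4 fixed points C(9,4) = 126, derange the rest: !5 = Σ_{j=0}^{5} (-1)^j·5!/j! = 120 - 120 + 60 - 20 + 5 - 1 = 44. Product = 126 × 44 = 5544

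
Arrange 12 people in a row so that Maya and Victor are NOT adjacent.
Total - adjacent = 12! - (12-1)!×2 = 479001600 - 79833600 = 399168000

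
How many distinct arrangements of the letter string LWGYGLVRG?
9! / (3! × 1! × 1! × 1! × 2! × 1!) = 30240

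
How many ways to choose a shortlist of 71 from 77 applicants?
C(77,71) = 77!/(71!×6!) = 237093780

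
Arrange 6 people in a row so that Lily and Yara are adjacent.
Treat as block: (6-1)! × 2! = 120 × 2 = 240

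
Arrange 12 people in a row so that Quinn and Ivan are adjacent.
Treat as block: (12-1)! × 2! = 39916800 × 2 = 79833600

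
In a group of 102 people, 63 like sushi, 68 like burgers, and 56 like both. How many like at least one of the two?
|A∪B| = |A| + |B| - |A∩B| = 63 + 68 - 56 = 75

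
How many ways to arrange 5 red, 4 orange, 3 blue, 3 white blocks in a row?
15! / (5! × 4! × 3! × 3!) = 12612600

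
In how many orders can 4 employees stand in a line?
4! = 24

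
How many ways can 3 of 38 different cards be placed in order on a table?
P(38,3) = 38!/(38-3)! = 50616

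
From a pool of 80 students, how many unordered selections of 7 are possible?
C(80,7) = 80!/(7!×73!) = 3176716400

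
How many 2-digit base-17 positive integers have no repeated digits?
First digit: 16 choices (nonzero). Then descending: 16 × 16 = 256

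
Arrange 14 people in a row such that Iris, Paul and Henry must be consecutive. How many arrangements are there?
Treat the 3 as one block: (14-3+1)! × 3! = 479001600 × 6 = 2874009600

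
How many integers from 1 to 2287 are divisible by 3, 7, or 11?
⌊2287/3⌋+⌊2287/7⌋+⌊2287/11⌋ - ⌊2287/21⌋-⌊2287/33⌋-⌊2287/77⌋ + ⌊2287/231⌋ = 762+326+207 - 108-69-29 + 9 = 1098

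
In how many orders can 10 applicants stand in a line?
10! = 3628800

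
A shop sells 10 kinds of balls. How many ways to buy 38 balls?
C(38+10-1, 10-1) = C(47, 9) = 1362649145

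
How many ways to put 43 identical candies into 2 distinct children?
C(43+2-1, 2-1) = C(44, 1) = 44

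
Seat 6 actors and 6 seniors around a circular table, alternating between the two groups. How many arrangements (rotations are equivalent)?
Fix one of the actors: (6-1)! ways for the remaining actors, × 6! ways for the seniors = 120 × 720 = 86400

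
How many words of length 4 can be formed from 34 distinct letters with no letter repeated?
P(34,4) = 34!/(34-4)! = 1113024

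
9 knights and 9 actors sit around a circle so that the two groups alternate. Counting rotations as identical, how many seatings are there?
Fix one of the knights: (9-1)! ways for the remaining knights, × 9! ways for the actors = 40320 × 362880 = 14631321600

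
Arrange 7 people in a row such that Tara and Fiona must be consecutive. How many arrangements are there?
Treat the 2 as one block: (7-2+1)! × 2! = 720 × 2 = 1440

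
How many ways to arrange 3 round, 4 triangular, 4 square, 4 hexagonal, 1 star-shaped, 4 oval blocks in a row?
20! / (3! × 4! × 4! × 4! × 1! × 4!) = 1222160940000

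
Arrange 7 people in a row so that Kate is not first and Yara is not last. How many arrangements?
By inclusion-exclusion: 7! - 2×(7-1)! + (7-2)! = 5040 - 1440 + 120 = 3720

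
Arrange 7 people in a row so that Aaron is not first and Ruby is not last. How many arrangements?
By inclusion-exclusion: 7! - 2×(7-1)! + (7-2)! = 5040 - 1440 + 120 = 3720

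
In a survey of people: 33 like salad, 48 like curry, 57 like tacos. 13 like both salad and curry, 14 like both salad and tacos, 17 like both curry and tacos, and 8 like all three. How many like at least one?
|A∪B∪C| = 33+48+57-13-14-17+8 = 102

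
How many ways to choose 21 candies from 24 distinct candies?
C(24,21) = 24!/(21!×3!) = 2024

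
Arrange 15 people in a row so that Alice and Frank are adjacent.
Treat as block: (15-1)! × 2! = 87178291200 × 2 = 174356582400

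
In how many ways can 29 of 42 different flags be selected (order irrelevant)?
C(42,29) = 42!/(29!×13!) = 25518731280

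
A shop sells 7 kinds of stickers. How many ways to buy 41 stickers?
C(41+7-1, 7-1) = C(47, 6) = 10737573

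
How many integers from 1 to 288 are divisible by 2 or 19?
⌊288/2⌋ + ⌊288/19⌋ - ⌊288/38⌋ = 144 + 15 - 7 = 152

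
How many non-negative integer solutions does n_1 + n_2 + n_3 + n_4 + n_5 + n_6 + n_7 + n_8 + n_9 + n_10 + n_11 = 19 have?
C(19+11-1, 11-1) = C(29, 10) = 20030010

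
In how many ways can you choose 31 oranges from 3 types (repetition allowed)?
C(31+3-1, 3-1) = C(33, 2) = 528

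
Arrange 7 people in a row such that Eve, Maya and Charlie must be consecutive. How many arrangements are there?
Treat the 3 as one block: (7-3+1)! × 3! = 120 × 6 = 720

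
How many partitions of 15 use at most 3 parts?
By conjugation, equals partitions of 15 into parts ≤ 3. Let r_j(i) = number of partitions of i into parts ≤ j, for i = 0..15. r_1(i) = 1 for all i; r_j(i) = r_{j-1}(i) + r_j(i-j). Rows j = 2..3: ≤2: 1 1 2 2 3 3 4 4 5 5 6 6 7 7 8 8; ≤3: 1 1 2 3 4 5 7 8 10 12 14 16 19 21 24 27. r_3(15) = 27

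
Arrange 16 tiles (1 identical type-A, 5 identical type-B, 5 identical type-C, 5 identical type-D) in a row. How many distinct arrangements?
16! / (1! × 5! × 5! × 5!) = 12108096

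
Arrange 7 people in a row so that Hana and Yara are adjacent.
Treat as block: (7-1)! × 2! = 720 × 2 = 1440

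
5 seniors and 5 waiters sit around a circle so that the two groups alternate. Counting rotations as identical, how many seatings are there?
Fix one of the seniors: (5-1)! ways for the remaining seniors, × 5! ways for the waiters = 24 × 120 = 2880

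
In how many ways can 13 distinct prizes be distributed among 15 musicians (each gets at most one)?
P(15,13) = 15!/(15-13)! = 653837184000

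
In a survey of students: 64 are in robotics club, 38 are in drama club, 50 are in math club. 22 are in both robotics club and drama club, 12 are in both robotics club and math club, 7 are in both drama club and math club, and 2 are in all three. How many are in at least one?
|A∪B∪C| = 64+38+50-22-12-7+2 = 113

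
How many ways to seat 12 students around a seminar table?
Circular: fix one position, arrange the rest. (12-1)! = 39916800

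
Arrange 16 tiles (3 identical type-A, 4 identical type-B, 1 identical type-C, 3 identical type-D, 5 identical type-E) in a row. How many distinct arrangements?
16! / (3! × 4! × 1! × 3! × 5!) = 201801600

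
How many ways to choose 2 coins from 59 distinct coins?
C(59,2) = 59!/(2!×57!) = 1711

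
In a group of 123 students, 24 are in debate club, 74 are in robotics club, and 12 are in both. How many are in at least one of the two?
|A∪B| = |A| + |B| - |A∩B| = 24 + 74 - 12 = 86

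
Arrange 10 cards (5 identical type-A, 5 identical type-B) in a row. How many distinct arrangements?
10! / (5! × 5!) = 252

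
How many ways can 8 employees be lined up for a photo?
8! = 40320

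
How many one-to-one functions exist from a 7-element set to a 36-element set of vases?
P(36,7) = 36!/(36-7)! = 42072307200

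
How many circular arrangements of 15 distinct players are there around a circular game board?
Circular: fix one position, arrange the rest. (15-1)! = 87178291200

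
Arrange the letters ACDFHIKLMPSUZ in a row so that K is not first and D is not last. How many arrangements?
By inclusion-exclusion: 13! - 2×(13-1)! + (13-2)! = 6227020800 - 958003200 + 39916800 = 5308934400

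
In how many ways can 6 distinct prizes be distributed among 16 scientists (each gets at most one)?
P(16,6) = 16!/(16-6)! = 5765760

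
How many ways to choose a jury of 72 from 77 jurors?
C(77,72) = 77!/(72!×5!) = 19757815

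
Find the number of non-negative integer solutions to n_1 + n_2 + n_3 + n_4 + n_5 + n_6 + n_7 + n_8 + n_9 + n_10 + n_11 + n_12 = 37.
C(37+12-1, 12-1) = C(48, 11) = 22595200368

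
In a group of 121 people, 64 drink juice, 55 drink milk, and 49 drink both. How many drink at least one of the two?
|A∪B| = |A| + |B| - |A∩B| = 64 + 55 - 49 = 70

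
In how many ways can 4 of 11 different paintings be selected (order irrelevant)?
C(11,4) = 11!/(4!×7!) = 330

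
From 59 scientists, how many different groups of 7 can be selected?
C(59,7) = 59!/(7!×52!) = 341149446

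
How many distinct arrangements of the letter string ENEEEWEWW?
9! / (5! × 3! × 1!) = 504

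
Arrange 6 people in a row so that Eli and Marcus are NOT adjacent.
Total - adjacent = 6! - (6-1)!×2 = 720 - 240 = 480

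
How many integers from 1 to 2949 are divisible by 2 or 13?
⌊2949/2⌋ + ⌊2949/13⌋ - ⌊2949/26⌋ = 1474 + 226 - 113 = 1587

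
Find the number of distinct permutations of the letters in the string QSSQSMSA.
8! / (1! × 4! × 1! × 2!) = 840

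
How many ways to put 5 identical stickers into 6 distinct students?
C(5+6-1, 6-1) = C(10, 5) = 252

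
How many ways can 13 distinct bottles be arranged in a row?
13! = 6227020800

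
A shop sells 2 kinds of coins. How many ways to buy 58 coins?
C(58+2-1, 2-1) = C(59, 1) = 59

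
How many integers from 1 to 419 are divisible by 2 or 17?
⌊419/2⌋ + ⌊419/17⌋ - ⌊419/34⌋ = 209 + 24 - 12 = 221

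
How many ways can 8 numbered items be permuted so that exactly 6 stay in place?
Choose the 6 fixed points C(8,6) = 28, derange the rest: !2 = Σ_{j=0}^{2} (-1)^j·2!/j! = 2 - 2 + 1 = 1. Product = 28 × 1 = 28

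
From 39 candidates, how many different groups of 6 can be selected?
C(39,6) = 39!/(6!×33!) = 3262623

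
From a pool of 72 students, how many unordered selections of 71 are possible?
C(72,71) = 72!/(71!×1!) = 72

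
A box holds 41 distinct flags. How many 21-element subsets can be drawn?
C(41,21) = 41!/(21!×20!) = 269128937220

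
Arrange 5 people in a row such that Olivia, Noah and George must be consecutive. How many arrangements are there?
Treat the 3 as one block: (5-3+1)! × 3! = 6 × 6 = 36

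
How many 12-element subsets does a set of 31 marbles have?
C(31,12) = 31!/(12!×19!) = 141120525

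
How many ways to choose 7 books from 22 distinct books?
C(22,7) = 22!/(7!×15!) = 170544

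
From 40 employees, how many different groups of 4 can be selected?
C(40,4) = 40!/(4!×36!) = 91390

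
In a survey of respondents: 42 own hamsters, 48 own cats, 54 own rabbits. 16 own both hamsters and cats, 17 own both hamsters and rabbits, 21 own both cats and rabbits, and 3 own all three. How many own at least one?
|A∪B∪C| = 42+48+54-16-17-21+3 = 93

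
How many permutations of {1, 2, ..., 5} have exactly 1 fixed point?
Choose the 1 fixed point C(5,1) = 5, derange the rest: !4 = Σ_{j=0}^{4} (-1)^j·4!/j! = 24 - 24 + 12 - 4 + 1 = 9. Product = 5 × 9 = 45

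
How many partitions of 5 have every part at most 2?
Let r_j(i) = number of partitions of i into parts ≤ j, for i = 0..5. r_1(i) = 1 for all i; r_j(i) = r_{j-1}(i) + r_j(i-j). Rows j = 2..2: ≤2: 1 1 2 2 3 3. r_2(5) = 3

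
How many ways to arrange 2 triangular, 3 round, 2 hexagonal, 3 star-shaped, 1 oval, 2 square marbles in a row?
13! / (2! × 3! × 2! × 3! × 1! × 2!) = 21621600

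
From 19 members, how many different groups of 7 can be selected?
C(19,7) = 19!/(7!×12!) = 50388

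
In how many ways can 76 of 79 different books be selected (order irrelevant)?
C(79,76) = 79!/(76!×3!) = 79079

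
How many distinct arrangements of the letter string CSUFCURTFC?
10! / (3! × 1! × 2! × 1! × 2! × 1!) = 151200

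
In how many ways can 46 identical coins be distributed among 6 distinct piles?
C(46+6-1, 6-1) = C(51, 5) = 2349060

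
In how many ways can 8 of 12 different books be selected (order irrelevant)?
C(12,8) = 12!/(8!×4!) = 495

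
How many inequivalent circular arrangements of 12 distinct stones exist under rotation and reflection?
(12-1)!/2 = 39916800/2 = 19958400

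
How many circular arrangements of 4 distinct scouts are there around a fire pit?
Circular: fix one position, arrange the rest. (4-1)! = 6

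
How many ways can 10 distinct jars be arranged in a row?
10! = 3628800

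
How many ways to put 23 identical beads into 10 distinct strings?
C(23+10-1, 10-1) = C(32, 9) = 28048800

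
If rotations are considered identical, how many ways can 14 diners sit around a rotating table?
Circular: fix one position, arrange the rest. (14-1)! = 6227020800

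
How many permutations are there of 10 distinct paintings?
10! = 3628800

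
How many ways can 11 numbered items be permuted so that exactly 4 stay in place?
Choose the 4 fixed points C(11,4) = 330, derange the rest: !7 = Σ_{j=0}^{7} (-1)^j·7!/j! = 5040 - 5040 + 2520 - 840 + 210 - 42 + 7 - 1 = 1854. Product = 330 × 1854 = 611820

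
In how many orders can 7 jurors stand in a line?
7! = 5040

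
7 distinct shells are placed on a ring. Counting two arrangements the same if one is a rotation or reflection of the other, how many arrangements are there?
(7-1)!/2 = 720/2 = 360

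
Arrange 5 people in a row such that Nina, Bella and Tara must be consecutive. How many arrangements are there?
Treat the 3 as one block: (5-3+1)! × 3! = 6 × 6 = 36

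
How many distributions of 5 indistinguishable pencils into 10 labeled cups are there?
C(5+10-1, 10-1) = C(14, 9) = 2002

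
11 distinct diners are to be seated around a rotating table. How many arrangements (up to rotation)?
Circular: fix one position, arrange the rest. (11-1)! = 3628800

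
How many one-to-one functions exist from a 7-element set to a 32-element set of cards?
P(32,7) = 32!/(32-7)! = 16963914240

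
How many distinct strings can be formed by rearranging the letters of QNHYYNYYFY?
10! / (1! × 1! × 5! × 2! × 1!) = 15120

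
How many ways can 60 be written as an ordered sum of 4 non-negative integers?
C(60+4-1, 4-1) = C(63, 3) = 39711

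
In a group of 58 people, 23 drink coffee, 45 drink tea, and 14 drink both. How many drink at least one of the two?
|A∪B| = |A| + |B| - |A∩B| = 23 + 45 - 14 = 54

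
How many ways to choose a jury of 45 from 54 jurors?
C(54,45) = 54!/(45!×9!) = 5317936260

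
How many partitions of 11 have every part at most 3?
Let r_j(i) = number of partitions of i into parts ≤ j, for i = 0..11. r_1(i) = 1 for all i; r_j(i) = r_{j-1}(i) + r_j(i-j). Rows j = 2..3: ≤2: 1 1 2 2 3 3 4 4 5 5 6 6; ≤3: 1 1 2 3 4 5 7 8 10 12 14 16. r_3(11) = 16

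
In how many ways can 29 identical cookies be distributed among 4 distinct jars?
C(29+4-1, 4-1) = C(32, 3) = 4960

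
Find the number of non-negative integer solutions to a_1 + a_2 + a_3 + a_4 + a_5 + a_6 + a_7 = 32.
C(32+7-1, 7-1) = C(38, 6) = 2760681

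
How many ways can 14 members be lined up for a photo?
14! = 87178291200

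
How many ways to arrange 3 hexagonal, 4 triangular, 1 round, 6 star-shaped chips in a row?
14! / (3! × 4! × 1! × 6!) = 840840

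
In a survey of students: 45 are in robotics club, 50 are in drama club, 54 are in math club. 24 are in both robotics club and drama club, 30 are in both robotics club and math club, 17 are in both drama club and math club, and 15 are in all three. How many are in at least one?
|A∪B∪C| = 45+50+54-24-30-17+15 = 93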